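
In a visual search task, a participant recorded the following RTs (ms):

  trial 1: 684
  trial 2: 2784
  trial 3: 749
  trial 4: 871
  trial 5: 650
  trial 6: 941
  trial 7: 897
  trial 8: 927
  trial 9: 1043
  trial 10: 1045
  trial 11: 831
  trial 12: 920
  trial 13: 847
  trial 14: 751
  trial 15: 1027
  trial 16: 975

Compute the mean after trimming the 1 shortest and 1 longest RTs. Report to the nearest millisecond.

Sorted: 650, 684, 749, 751, 831, 847, 871, 897, 920, 927, 941, 975, 1027, 1043, 1045, 2784
Drop lowest 1 (650) and highest 1 (2784)
Remaining (n=14): Σ = 12508, mean = 12508/14 = 893.429

893 ms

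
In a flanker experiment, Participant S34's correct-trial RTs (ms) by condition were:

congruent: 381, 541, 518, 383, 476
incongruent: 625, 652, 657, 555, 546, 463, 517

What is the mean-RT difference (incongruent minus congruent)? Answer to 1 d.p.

113.8 ms

M(congruent) = 2299/5 = 459.800
M(incongruent) = 4015/7 = 573.571
Difference = 573.571 − 459.800 = 113.771 ms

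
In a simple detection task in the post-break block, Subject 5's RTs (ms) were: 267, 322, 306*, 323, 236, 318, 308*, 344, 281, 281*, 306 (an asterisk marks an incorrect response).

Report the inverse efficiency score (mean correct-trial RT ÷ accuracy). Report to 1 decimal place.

Correct trials (n=8): 267, 322, 323, 236, 318, 344, 281, 306
Mean correct RT = 2397/8 = 299.6250 ms
Proportion correct = 8/11
IES = 299.6250 / (8/11) = 411.984 ms

412.0 ms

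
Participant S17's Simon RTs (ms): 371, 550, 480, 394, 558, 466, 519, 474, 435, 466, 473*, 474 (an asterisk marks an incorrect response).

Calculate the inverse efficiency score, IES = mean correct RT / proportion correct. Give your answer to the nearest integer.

514 ms

Correct trials (n=11): 371, 550, 480, 394, 558, 466, 519, 474, 435, 466, 474
Mean correct RT = 5187/11 = 471.5455 ms
Proportion correct = 11/12
IES = 471.5455 / (11/12) = 514.413 ms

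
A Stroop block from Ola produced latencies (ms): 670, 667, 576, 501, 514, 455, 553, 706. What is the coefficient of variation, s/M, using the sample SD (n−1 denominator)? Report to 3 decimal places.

n = 8, Σ = 4642, M = 580.2500
Σ(x−M)² = 58511.500; s = √(58511.500/7) = 91.4264
CV = 91.4264 / 580.2500 = 0.15756

0.158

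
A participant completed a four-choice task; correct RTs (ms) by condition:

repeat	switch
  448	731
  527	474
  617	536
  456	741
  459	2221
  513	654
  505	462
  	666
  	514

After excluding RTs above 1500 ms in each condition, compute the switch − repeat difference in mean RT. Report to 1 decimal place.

93.7 ms

switch: exclude 2221
M(repeat) = 3525/7 = 503.571
M(switch) = 4778/8 = 597.250
Difference = 597.250 − 503.571 = 93.679 ms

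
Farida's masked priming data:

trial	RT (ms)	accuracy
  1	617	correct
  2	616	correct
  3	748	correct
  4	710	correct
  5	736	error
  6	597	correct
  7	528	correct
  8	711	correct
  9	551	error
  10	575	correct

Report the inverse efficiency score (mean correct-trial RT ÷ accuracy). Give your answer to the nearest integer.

797 ms

Correct trials (n=8): 617, 616, 748, 710, 597, 528, 711, 575
Mean correct RT = 5102/8 = 637.7500 ms
Proportion correct = 8/10
IES = 637.7500 / (8/10) = 797.188 ms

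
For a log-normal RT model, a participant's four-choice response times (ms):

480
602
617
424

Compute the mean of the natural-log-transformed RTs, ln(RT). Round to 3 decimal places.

6.262

ln(RT): 6.1738, 6.4003, 6.4249, 6.0497
Σ ln(RT) = 25.0486
Mean = 25.0486/4 = 6.26216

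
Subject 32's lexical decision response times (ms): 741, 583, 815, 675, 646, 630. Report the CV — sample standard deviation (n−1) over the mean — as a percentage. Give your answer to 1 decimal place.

12.3%

n = 6, Σ = 4090, M = 681.6667
Σ(x−M)² = 35019.333; s = √(35019.333/5) = 83.6891
CV = 83.6891 / 681.6667 = 0.12277 = 12.277%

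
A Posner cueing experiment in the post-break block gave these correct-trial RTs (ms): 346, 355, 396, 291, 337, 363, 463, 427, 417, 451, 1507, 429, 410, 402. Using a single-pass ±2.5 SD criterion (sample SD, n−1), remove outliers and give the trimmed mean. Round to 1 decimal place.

n = 14, ΣRT = 6594, M = 471.000
Σ(x−M)² = 1185584.00; s = √(1185584.00/13) = 301.991
Cutoffs: 471.000 ± 2.5·301.991 → [-284.0, 1226.0]
Outside: 1507 → excluded.
Retained (n=13): Σ = 5087, mean = 5087/13 = 391.308

391.3 ms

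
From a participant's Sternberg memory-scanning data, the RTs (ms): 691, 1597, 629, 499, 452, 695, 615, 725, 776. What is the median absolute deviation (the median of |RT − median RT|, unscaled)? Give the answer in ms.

Sorted: 452, 499, 615, 629, 691, 695, 725, 776, 1597 → median = 691
|x − 691|: 0, 906, 62, 192, 239, 4, 76, 34, 85
Sorted deviations: 0, 4, 34, 62, 76, 85, 192, 239, 906 → MAD = 76

76 ms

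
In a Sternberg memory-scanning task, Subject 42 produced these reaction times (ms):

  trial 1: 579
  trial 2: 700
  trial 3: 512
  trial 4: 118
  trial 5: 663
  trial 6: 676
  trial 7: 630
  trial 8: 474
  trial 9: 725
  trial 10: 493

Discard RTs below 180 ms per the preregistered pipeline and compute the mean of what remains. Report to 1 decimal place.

Excluded: 118
Retained (n=9): Σ = 5452
Mean = 5452/9 = 605.7778

605.8 ms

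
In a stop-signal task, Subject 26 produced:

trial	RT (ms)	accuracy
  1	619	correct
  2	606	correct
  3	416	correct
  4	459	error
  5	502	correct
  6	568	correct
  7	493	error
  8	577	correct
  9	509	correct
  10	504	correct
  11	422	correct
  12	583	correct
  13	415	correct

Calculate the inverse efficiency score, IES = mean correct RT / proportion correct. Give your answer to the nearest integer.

Correct trials (n=11): 619, 606, 416, 502, 568, 577, 509, 504, 422, 583, 415
Mean correct RT = 5721/11 = 520.0909 ms
Proportion correct = 11/13
IES = 520.0909 / (11/13) = 614.653 ms

615 ms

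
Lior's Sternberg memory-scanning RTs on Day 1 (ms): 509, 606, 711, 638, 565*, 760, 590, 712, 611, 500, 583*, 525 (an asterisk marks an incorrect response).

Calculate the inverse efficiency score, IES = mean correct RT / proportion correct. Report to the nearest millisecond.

Correct trials (n=10): 509, 606, 711, 638, 760, 590, 712, 611, 500, 525
Mean correct RT = 6162/10 = 616.2000 ms
Proportion correct = 10/12
IES = 616.2000 / (10/12) = 739.440 ms

739 ms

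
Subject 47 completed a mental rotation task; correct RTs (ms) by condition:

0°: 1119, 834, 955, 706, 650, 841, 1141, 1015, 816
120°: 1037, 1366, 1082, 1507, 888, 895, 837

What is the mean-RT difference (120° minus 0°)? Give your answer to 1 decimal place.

190.0 ms

M(0°) = 8077/9 = 897.444
M(120°) = 7612/7 = 1087.429
Difference = 1087.429 − 897.444 = 189.984 ms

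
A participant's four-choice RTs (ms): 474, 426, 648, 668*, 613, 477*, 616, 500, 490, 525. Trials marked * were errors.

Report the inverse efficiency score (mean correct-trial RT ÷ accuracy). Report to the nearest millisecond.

671 ms

Correct trials (n=8): 474, 426, 648, 613, 616, 500, 490, 525
Mean correct RT = 4292/8 = 536.5000 ms
Proportion correct = 8/10
IES = 536.5000 / (8/10) = 670.625 ms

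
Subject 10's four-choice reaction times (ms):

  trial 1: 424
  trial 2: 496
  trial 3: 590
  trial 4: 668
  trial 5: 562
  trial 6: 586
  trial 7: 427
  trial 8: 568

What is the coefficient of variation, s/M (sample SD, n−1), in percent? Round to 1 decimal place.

15.7%

n = 8, Σ = 4321, M = 540.1250
Σ(x−M)² = 50428.875; s = √(50428.875/7) = 84.8771
CV = 84.8771 / 540.1250 = 0.15714 = 15.714%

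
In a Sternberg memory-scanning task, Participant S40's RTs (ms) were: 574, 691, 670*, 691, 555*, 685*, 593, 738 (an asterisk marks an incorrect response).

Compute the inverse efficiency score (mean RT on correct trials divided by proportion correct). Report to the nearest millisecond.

Correct trials (n=5): 574, 691, 691, 593, 738
Mean correct RT = 3287/5 = 657.4000 ms
Proportion correct = 5/8
IES = 657.4000 / (5/8) = 1051.840 ms

1052 ms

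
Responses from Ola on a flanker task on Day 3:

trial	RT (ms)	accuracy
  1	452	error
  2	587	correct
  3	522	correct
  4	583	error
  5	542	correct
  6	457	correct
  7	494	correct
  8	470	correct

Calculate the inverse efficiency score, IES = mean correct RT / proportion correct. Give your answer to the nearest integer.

Correct trials (n=6): 587, 522, 542, 457, 494, 470
Mean correct RT = 3072/6 = 512.0000 ms
Proportion correct = 6/8
IES = 512.0000 / (6/8) = 682.667 ms

683 ms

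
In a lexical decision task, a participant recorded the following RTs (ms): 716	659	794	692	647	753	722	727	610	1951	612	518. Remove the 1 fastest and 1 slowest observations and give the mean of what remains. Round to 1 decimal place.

693.2 ms

Sorted: 518, 610, 612, 647, 659, 692, 716, 722, 727, 753, 794, 1951
Drop lowest 1 (518) and highest 1 (1951)
Remaining (n=10): Σ = 6932, mean = 6932/10 = 693.200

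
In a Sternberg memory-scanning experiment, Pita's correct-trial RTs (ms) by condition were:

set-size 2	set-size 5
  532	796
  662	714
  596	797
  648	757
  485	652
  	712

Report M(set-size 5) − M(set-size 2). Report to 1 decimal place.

M(set-size 2) = 2923/5 = 584.600
M(set-size 5) = 4428/6 = 738.000
Difference = 738.000 − 584.600 = 153.400 ms

153.4 ms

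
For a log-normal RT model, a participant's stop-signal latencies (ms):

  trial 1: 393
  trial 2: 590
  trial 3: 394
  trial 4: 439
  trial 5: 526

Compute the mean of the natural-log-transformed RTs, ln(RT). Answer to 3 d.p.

ln(RT): 5.9738, 6.3801, 5.9764, 6.0845, 6.2653
Σ ln(RT) = 30.6801
Mean = 30.6801/5 = 6.13602

6.136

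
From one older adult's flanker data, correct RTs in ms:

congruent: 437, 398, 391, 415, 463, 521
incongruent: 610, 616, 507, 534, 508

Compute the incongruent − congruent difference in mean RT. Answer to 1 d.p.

117.5 ms

M(congruent) = 2625/6 = 437.500
M(incongruent) = 2775/5 = 555.000
Difference = 555.000 − 437.500 = 117.500 ms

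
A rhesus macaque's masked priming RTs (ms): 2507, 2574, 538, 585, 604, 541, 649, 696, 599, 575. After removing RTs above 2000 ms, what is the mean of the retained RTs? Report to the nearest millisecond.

598 ms

Excluded: 2507, 2574
Retained (n=8): Σ = 4787
Mean = 4787/8 = 598.3750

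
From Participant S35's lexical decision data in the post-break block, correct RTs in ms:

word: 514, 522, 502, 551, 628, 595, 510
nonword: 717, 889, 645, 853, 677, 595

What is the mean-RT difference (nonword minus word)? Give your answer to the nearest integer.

M(word) = 3822/7 = 546.000
M(nonword) = 4376/6 = 729.333
Difference = 729.333 − 546.000 = 183.333 ms

183 ms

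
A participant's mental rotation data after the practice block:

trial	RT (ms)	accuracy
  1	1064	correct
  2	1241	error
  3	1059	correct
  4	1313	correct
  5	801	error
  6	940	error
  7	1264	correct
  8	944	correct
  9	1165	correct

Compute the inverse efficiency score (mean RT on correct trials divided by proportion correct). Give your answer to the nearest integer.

1702 ms

Correct trials (n=6): 1064, 1059, 1313, 1264, 944, 1165
Mean correct RT = 6809/6 = 1134.8333 ms
Proportion correct = 6/9
IES = 1134.8333 / (6/9) = 1702.250 ms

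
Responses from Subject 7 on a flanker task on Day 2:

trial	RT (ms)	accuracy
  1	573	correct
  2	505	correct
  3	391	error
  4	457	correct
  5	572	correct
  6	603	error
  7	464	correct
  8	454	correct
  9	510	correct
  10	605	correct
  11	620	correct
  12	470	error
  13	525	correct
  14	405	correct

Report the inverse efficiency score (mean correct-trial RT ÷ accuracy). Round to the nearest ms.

658 ms

Correct trials (n=11): 573, 505, 457, 572, 464, 454, 510, 605, 620, 525, 405
Mean correct RT = 5690/11 = 517.2727 ms
Proportion correct = 11/14
IES = 517.2727 / (11/14) = 658.347 ms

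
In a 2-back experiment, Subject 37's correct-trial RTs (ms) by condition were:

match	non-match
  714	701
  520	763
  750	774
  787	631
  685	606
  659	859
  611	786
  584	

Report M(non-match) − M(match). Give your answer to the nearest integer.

M(match) = 5310/8 = 663.750
M(non-match) = 5120/7 = 731.429
Difference = 731.429 − 663.750 = 67.679 ms

68 ms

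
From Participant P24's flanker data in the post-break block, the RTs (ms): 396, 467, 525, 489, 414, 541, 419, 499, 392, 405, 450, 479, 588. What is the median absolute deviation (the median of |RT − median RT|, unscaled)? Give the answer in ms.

53 ms

Sorted: 392, 396, 405, 414, 419, 450, 467, 479, 489, 499, 525, 541, 588 → median = 467
|x − 467|: 71, 0, 58, 22, 53, 74, 48, 32, 75, 62, 17, 12, 121
Sorted deviations: 0, 12, 17, 22, 32, 48, 53, 58, 62, 71, 74, 75, 121 → MAD = 53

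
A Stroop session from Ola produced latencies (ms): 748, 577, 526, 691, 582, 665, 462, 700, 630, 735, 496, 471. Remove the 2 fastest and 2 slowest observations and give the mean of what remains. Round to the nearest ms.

Sorted: 462, 471, 496, 526, 577, 582, 630, 665, 691, 700, 735, 748
Drop lowest 2 (462, 471) and highest 2 (735, 748)
Remaining (n=8): Σ = 4867, mean = 4867/8 = 608.375

608 ms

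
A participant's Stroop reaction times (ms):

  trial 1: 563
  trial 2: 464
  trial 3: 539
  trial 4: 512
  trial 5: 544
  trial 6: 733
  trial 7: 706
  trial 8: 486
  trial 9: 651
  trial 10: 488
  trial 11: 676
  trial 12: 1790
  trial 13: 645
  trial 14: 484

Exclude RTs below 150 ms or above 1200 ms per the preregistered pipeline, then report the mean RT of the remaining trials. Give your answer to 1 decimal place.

576.2 ms

Excluded: 1790
Retained (n=13): Σ = 7491
Mean = 7491/13 = 576.2308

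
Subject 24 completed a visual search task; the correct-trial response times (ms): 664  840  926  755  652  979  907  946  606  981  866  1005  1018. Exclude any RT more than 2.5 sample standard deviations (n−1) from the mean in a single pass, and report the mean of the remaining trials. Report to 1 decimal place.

n = 13, ΣRT = 11145, M = 857.308
Σ(x−M)² = 246314.77; s = √(246314.77/12) = 143.270
Cutoffs: 857.308 ± 2.5·143.270 → [499.1, 1215.5]
No RTs fall outside the cutoffs; all 13 retained. Mean = 11145/13 = 857.308

857.3 ms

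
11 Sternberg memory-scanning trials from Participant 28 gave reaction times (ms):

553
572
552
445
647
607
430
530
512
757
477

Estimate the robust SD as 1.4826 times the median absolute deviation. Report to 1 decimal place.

Sorted: 430, 445, 477, 512, 530, 552, 553, 572, 607, 647, 757 → median = 552
|x − 552| sorted: 0, 1, 20, 22, 40, 55, 75, 95, 107, 122, 205 → MAD = 55
Robust SD ≈ 1.4826 × 55 = 81.543

81.5 ms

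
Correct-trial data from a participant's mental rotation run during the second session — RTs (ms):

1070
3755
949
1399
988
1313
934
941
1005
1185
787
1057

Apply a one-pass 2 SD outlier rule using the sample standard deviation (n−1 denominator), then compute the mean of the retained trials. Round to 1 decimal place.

1057.1 ms

n = 12, ΣRT = 15383, M = 1281.917
Σ(x−M)² = 6991820.92; s = √(6991820.92/11) = 797.258
Cutoffs: 1281.917 ± 2·797.258 → [-312.6, 2876.4]
Outside: 3755 → excluded.
Retained (n=11): Σ = 11628, mean = 11628/11 = 1057.091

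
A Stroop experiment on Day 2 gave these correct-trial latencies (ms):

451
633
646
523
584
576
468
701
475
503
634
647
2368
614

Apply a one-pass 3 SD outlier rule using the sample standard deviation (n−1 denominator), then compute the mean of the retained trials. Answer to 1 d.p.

573.5 ms

n = 14, ΣRT = 9823, M = 701.643
Σ(x−M)² = 3069573.21; s = √(3069573.21/13) = 485.923
Cutoffs: 701.643 ± 3·485.923 → [-756.1, 2159.4]
Outside: 2368 → excluded.
Retained (n=13): Σ = 7455, mean = 7455/13 = 573.462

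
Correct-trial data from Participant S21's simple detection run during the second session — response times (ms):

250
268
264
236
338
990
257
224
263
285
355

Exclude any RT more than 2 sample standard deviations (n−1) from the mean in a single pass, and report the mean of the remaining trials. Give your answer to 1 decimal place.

274.0 ms

n = 11, ΣRT = 3730, M = 339.091
Σ(x−M)² = 481894.91; s = √(481894.91/10) = 219.521
Cutoffs: 339.091 ± 2·219.521 → [-100.0, 778.1]
Outside: 990 → excluded.
Retained (n=10): Σ = 2740, mean = 2740/10 = 274.000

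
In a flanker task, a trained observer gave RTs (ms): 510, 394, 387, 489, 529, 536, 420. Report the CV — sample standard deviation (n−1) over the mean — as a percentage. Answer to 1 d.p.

n = 7, Σ = 3265, M = 466.4286
Σ(x−M)² = 24873.714; s = √(24873.714/6) = 64.3865
CV = 64.3865 / 466.4286 = 0.13804 = 13.804%

13.8%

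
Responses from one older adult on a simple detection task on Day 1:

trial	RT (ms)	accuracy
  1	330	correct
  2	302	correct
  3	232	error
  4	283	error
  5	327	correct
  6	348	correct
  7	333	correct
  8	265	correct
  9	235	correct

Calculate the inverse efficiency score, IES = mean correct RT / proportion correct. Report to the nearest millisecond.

Correct trials (n=7): 330, 302, 327, 348, 333, 265, 235
Mean correct RT = 2140/7 = 305.7143 ms
Proportion correct = 7/9
IES = 305.7143 / (7/9) = 393.061 ms

393 ms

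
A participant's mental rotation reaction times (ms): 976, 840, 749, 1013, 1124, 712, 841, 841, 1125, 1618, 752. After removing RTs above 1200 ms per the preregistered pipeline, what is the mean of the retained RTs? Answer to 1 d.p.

897.3 ms

Excluded: 1618
Retained (n=10): Σ = 8973
Mean = 8973/10 = 897.3000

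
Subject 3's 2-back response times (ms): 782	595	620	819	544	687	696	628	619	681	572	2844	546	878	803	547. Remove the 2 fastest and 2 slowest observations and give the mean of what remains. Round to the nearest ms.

Sorted: 544, 546, 547, 572, 595, 619, 620, 628, 681, 687, 696, 782, 803, 819, 878, 2844
Drop lowest 2 (544, 546) and highest 2 (878, 2844)
Remaining (n=12): Σ = 8049, mean = 8049/12 = 670.750

671 ms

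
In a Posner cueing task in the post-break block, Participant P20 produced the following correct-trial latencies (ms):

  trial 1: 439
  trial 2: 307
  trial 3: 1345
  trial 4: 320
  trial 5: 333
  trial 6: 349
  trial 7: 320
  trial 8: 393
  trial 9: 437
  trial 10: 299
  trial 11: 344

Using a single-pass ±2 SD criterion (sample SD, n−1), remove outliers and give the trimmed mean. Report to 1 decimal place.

354.1 ms

n = 11, ΣRT = 4886, M = 444.182
Σ(x−M)² = 916367.64; s = √(916367.64/10) = 302.716
Cutoffs: 444.182 ± 2·302.716 → [-161.2, 1049.6]
Outside: 1345 → excluded.
Retained (n=10): Σ = 3541, mean = 3541/10 = 354.100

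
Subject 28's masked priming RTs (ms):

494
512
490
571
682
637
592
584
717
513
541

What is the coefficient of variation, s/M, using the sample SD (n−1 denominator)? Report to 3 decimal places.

n = 11, Σ = 6333, M = 575.7273
Σ(x−M)² = 58592.182; s = √(58592.182/10) = 76.5455
CV = 76.5455 / 575.7273 = 0.13295

0.133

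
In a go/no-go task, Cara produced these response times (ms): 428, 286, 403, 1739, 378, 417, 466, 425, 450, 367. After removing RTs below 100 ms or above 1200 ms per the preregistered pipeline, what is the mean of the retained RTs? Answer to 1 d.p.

402.2 ms

Excluded: 1739
Retained (n=9): Σ = 3620
Mean = 3620/9 = 402.2222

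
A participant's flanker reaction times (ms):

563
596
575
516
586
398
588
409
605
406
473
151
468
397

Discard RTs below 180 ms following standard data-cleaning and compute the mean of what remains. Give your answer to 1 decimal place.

506.2 ms

Excluded: 151
Retained (n=13): Σ = 6580
Mean = 6580/13 = 506.1538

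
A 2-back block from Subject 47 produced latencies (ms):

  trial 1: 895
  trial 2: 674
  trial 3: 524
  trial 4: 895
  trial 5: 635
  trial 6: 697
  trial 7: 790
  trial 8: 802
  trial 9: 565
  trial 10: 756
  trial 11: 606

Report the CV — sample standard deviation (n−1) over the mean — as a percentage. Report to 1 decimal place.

17.7%

n = 11, Σ = 7839, M = 712.6364
Σ(x−M)² = 158880.545; s = √(158880.545/10) = 126.0478
CV = 126.0478 / 712.6364 = 0.17688 = 17.688%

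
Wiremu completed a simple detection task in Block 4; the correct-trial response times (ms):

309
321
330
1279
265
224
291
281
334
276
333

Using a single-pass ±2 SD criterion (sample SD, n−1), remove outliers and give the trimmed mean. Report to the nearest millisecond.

n = 11, ΣRT = 4243, M = 385.727
Σ(x−M)² = 889286.18; s = √(889286.18/10) = 298.209
Cutoffs: 385.727 ± 2·298.209 → [-210.7, 982.1]
Outside: 1279 → excluded.
Retained (n=10): Σ = 2964, mean = 2964/10 = 296.400

296 ms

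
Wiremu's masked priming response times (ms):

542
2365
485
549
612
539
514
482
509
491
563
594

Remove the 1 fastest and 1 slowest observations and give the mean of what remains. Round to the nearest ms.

540 ms

Sorted: 482, 485, 491, 509, 514, 539, 542, 549, 563, 594, 612, 2365
Drop lowest 1 (482) and highest 1 (2365)
Remaining (n=10): Σ = 5398, mean = 5398/10 = 539.800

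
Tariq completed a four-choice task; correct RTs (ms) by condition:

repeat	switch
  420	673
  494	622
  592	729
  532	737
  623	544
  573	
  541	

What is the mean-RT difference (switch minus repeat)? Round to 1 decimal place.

M(repeat) = 3775/7 = 539.286
M(switch) = 3305/5 = 661.000
Difference = 661.000 − 539.286 = 121.714 ms

121.7 ms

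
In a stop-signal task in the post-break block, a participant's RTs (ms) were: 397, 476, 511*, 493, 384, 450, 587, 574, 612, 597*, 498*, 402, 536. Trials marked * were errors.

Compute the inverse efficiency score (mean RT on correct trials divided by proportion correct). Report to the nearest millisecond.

638 ms

Correct trials (n=10): 397, 476, 493, 384, 450, 587, 574, 612, 402, 536
Mean correct RT = 4911/10 = 491.1000 ms
Proportion correct = 10/13
IES = 491.1000 / (10/13) = 638.430 ms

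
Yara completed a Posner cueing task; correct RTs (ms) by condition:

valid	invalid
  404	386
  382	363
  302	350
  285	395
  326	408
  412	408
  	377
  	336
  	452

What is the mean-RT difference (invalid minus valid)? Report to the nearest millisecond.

34 ms

M(valid) = 2111/6 = 351.833
M(invalid) = 3475/9 = 386.111
Difference = 386.111 − 351.833 = 34.278 ms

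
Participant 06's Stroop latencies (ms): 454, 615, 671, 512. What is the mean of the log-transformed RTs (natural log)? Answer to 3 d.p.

6.322

ln(RT): 6.1181, 6.4216, 6.5088, 6.2383
Σ ln(RT) = 25.2868
Mean = 25.2868/4 = 6.32170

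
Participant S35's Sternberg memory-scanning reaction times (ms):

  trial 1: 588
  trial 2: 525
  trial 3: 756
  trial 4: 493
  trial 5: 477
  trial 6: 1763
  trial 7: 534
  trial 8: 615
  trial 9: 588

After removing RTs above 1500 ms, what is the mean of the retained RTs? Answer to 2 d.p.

Excluded: 1763
Retained (n=8): Σ = 4576
Mean = 4576/8 = 572.0000

572.00 ms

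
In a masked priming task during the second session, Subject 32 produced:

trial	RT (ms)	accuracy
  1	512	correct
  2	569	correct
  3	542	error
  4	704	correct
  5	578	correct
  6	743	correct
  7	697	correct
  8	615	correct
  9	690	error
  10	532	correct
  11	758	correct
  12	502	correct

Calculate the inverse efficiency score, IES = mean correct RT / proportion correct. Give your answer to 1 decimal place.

Correct trials (n=10): 512, 569, 704, 578, 743, 697, 615, 532, 758, 502
Mean correct RT = 6210/10 = 621.0000 ms
Proportion correct = 10/12
IES = 621.0000 / (10/12) = 745.200 ms

745.2 ms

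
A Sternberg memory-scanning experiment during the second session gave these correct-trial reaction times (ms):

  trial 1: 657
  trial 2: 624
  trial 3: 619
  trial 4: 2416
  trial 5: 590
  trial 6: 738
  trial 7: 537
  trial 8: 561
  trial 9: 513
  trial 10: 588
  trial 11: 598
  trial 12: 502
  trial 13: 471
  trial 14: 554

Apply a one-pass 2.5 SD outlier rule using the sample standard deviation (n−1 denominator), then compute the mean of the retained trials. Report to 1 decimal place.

580.9 ms

n = 14, ΣRT = 9968, M = 712.000
Σ(x−M)² = 3187138.00; s = √(3187138.00/13) = 495.141
Cutoffs: 712.000 ± 2.5·495.141 → [-525.9, 1949.9]
Outside: 2416 → excluded.
Retained (n=13): Σ = 7552, mean = 7552/13 = 580.923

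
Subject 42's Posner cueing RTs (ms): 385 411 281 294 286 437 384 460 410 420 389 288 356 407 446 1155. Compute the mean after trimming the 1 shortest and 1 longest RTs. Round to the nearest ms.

384 ms

Sorted: 281, 286, 288, 294, 356, 384, 385, 389, 407, 410, 411, 420, 437, 446, 460, 1155
Drop lowest 1 (281) and highest 1 (1155)
Remaining (n=14): Σ = 5373, mean = 5373/14 = 383.786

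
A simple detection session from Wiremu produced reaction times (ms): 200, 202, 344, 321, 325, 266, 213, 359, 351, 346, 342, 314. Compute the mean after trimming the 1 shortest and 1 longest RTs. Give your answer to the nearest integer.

Sorted: 200, 202, 213, 266, 314, 321, 325, 342, 344, 346, 351, 359
Drop lowest 1 (200) and highest 1 (359)
Remaining (n=10): Σ = 3024, mean = 3024/10 = 302.400

302 ms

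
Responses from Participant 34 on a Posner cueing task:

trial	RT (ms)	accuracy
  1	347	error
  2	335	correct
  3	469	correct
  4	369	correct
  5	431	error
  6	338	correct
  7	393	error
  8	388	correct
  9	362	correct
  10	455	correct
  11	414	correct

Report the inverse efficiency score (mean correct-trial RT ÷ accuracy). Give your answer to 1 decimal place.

538.0 ms

Correct trials (n=8): 335, 469, 369, 338, 388, 362, 455, 414
Mean correct RT = 3130/8 = 391.2500 ms
Proportion correct = 8/11
IES = 391.2500 / (8/11) = 537.969 ms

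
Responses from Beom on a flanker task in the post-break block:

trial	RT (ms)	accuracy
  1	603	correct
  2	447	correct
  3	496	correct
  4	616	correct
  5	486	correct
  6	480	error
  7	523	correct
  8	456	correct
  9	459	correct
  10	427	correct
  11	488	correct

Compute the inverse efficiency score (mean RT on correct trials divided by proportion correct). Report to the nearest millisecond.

550 ms

Correct trials (n=10): 603, 447, 496, 616, 486, 523, 456, 459, 427, 488
Mean correct RT = 5001/10 = 500.1000 ms
Proportion correct = 10/11
IES = 500.1000 / (10/11) = 550.110 ms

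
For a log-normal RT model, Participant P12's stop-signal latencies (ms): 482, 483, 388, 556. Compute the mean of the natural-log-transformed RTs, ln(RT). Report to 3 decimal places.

6.160

ln(RT): 6.1779, 6.1800, 5.9610, 6.3208
Σ ln(RT) = 24.6397
Mean = 24.6397/4 = 6.15993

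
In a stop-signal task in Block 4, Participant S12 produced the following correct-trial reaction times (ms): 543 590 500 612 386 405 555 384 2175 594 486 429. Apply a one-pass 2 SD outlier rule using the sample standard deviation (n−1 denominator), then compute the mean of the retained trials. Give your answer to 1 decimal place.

n = 12, ΣRT = 7659, M = 638.250
Σ(x−M)² = 2651336.25; s = √(2651336.25/11) = 490.949
Cutoffs: 638.250 ± 2·490.949 → [-343.6, 1620.1]
Outside: 2175 → excluded.
Retained (n=11): Σ = 5484, mean = 5484/11 = 498.545

498.5 ms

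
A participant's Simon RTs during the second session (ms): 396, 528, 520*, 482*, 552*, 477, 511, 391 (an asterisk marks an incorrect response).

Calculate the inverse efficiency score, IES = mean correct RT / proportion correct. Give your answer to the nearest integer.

Correct trials (n=5): 396, 528, 477, 511, 391
Mean correct RT = 2303/5 = 460.6000 ms
Proportion correct = 5/8
IES = 460.6000 / (5/8) = 736.960 ms

737 ms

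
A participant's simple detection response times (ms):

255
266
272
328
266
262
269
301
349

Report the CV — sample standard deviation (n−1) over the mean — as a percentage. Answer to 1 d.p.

11.6%

n = 9, Σ = 2568, M = 285.3333
Σ(x−M)² = 8776.000; s = √(8776.000/8) = 33.1210
CV = 33.1210 / 285.3333 = 0.11608 = 11.608%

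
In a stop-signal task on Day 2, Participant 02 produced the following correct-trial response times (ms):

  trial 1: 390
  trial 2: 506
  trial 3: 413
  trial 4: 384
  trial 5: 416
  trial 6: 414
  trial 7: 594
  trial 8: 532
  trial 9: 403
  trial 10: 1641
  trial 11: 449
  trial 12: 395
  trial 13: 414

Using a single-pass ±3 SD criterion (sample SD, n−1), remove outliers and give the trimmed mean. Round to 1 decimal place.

442.5 ms

n = 13, ΣRT = 6951, M = 534.692
Σ(x−M)² = 1374138.77; s = √(1374138.77/12) = 338.396
Cutoffs: 534.692 ± 3·338.396 → [-480.5, 1549.9]
Outside: 1641 → excluded.
Retained (n=12): Σ = 5310, mean = 5310/12 = 442.500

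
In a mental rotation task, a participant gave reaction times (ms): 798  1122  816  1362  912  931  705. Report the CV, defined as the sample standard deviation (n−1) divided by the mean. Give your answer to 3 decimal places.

0.236

n = 7, Σ = 6646, M = 949.4286
Σ(x−M)² = 302215.714; s = √(302215.714/6) = 224.4310
CV = 224.4310 / 949.4286 = 0.23639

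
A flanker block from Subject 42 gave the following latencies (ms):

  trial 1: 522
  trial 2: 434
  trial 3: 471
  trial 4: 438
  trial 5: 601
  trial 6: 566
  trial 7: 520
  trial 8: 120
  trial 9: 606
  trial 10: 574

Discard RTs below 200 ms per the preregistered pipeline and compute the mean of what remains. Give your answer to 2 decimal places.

525.78 ms

Excluded: 120
Retained (n=9): Σ = 4732
Mean = 4732/9 = 525.7778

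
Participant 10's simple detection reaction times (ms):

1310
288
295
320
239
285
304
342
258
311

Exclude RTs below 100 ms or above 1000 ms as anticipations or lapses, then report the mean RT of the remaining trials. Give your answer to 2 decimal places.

293.56 ms

Excluded: 1310
Retained (n=9): Σ = 2642
Mean = 2642/9 = 293.5556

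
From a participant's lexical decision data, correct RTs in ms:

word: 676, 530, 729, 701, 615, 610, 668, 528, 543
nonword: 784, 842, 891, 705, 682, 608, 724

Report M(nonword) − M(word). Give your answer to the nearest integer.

126 ms

M(word) = 5600/9 = 622.222
M(nonword) = 5236/7 = 748.000
Difference = 748.000 − 622.222 = 125.778 ms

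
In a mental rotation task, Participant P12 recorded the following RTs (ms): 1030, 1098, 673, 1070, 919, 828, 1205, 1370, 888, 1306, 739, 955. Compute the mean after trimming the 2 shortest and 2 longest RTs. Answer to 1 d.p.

Sorted: 673, 739, 828, 888, 919, 955, 1030, 1070, 1098, 1205, 1306, 1370
Drop lowest 2 (673, 739) and highest 2 (1306, 1370)
Remaining (n=8): Σ = 7993, mean = 7993/8 = 999.125

999.1 ms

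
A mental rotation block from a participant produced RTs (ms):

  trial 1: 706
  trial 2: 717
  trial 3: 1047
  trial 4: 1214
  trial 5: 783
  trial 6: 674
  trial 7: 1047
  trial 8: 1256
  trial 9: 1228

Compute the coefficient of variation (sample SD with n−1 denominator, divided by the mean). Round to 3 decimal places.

n = 9, Σ = 8672, M = 963.5556
Σ(x−M)² = 475670.222; s = √(475670.222/8) = 243.8417
CV = 243.8417 / 963.5556 = 0.25306

0.253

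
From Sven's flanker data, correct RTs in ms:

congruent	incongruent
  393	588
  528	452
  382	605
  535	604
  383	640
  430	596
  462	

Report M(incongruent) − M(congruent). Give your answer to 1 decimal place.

M(congruent) = 3113/7 = 444.714
M(incongruent) = 3485/6 = 580.833
Difference = 580.833 − 444.714 = 136.119 ms

136.1 ms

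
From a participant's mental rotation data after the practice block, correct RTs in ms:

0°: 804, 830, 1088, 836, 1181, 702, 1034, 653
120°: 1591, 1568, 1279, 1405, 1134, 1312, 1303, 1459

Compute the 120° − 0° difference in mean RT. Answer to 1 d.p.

490.4 ms

M(0°) = 7128/8 = 891.000
M(120°) = 11051/8 = 1381.375
Difference = 1381.375 − 891.000 = 490.375 ms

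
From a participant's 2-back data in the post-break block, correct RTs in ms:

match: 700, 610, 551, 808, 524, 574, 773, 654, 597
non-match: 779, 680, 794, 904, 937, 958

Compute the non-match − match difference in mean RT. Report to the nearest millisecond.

M(match) = 5791/9 = 643.444
M(non-match) = 5052/6 = 842.000
Difference = 842.000 − 643.444 = 198.556 ms

199 ms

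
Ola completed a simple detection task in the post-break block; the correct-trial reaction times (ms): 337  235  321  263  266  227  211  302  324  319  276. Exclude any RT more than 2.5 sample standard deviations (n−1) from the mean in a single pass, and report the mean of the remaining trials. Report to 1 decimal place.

280.1 ms

n = 11, ΣRT = 3081, M = 280.091
Σ(x−M)² = 18966.91; s = √(18966.91/10) = 43.551
Cutoffs: 280.091 ± 2.5·43.551 → [171.2, 389.0]
No RTs fall outside the cutoffs; all 11 retained. Mean = 3081/11 = 280.091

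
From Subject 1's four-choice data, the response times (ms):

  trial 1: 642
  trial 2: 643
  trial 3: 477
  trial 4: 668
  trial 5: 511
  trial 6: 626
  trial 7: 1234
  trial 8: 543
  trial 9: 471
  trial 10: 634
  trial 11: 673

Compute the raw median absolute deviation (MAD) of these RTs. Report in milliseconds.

39 ms

Sorted: 471, 477, 511, 543, 626, 634, 642, 643, 668, 673, 1234 → median = 634
|x − 634|: 8, 9, 157, 34, 123, 8, 600, 91, 163, 0, 39
Sorted deviations: 0, 8, 8, 9, 34, 39, 91, 123, 157, 163, 600 → MAD = 39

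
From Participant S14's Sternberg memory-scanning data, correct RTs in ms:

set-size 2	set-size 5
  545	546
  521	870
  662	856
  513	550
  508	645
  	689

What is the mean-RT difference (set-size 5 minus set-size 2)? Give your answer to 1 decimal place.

M(set-size 2) = 2749/5 = 549.800
M(set-size 5) = 4156/6 = 692.667
Difference = 692.667 − 549.800 = 142.867 ms

142.9 ms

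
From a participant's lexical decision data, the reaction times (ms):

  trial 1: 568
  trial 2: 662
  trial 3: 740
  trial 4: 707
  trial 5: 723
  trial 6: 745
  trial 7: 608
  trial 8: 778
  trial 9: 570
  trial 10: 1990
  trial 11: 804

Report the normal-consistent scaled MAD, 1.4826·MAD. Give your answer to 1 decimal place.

Sorted: 568, 570, 608, 662, 707, 723, 740, 745, 778, 804, 1990 → median = 723
|x − 723| sorted: 0, 16, 17, 22, 55, 61, 81, 115, 153, 155, 1267 → MAD = 61
Robust SD ≈ 1.4826 × 61 = 90.439

90.4 ms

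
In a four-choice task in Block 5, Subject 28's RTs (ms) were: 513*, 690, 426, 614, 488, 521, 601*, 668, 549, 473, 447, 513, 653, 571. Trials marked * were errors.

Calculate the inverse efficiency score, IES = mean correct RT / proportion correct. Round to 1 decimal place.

Correct trials (n=12): 690, 426, 614, 488, 521, 668, 549, 473, 447, 513, 653, 571
Mean correct RT = 6613/12 = 551.0833 ms
Proportion correct = 12/14
IES = 551.0833 / (12/14) = 642.931 ms

642.9 ms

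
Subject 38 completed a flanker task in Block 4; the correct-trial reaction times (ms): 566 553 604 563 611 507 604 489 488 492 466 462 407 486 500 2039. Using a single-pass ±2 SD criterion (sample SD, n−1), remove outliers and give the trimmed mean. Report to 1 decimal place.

n = 16, ΣRT = 9837, M = 614.812
Σ(x−M)² = 2214520.44; s = √(2214520.44/15) = 384.233
Cutoffs: 614.812 ± 2·384.233 → [-153.7, 1383.3]
Outside: 2039 → excluded.
Retained (n=15): Σ = 7798, mean = 7798/15 = 519.867

519.9 ms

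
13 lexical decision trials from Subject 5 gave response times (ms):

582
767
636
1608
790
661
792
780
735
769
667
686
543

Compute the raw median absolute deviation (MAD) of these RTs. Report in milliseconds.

57 ms

Sorted: 543, 582, 636, 661, 667, 686, 735, 767, 769, 780, 790, 792, 1608 → median = 735
|x − 735|: 153, 32, 99, 873, 55, 74, 57, 45, 0, 34, 68, 49, 192
Sorted deviations: 0, 32, 34, 45, 49, 55, 57, 68, 74, 99, 153, 192, 873 → MAD = 57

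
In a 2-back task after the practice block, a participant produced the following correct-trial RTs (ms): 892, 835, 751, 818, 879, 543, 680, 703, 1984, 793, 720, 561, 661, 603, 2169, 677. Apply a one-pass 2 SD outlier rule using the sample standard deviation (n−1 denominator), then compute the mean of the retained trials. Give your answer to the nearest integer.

723 ms

n = 16, ΣRT = 14269, M = 891.812
Σ(x−M)² = 3386486.44; s = √(3386486.44/15) = 475.148
Cutoffs: 891.812 ± 2·475.148 → [-58.5, 1842.1]
Outside: 1984, 2169 → excluded.
Retained (n=14): Σ = 10116, mean = 10116/14 = 722.571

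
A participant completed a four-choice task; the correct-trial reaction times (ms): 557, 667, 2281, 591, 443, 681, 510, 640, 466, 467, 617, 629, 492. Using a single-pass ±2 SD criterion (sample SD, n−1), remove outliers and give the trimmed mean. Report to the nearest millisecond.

563 ms

n = 13, ΣRT = 9041, M = 695.462
Σ(x−M)² = 2803061.23; s = √(2803061.23/12) = 483.310
Cutoffs: 695.462 ± 2·483.310 → [-271.2, 1662.1]
Outside: 2281 → excluded.
Retained (n=12): Σ = 6760, mean = 6760/12 = 563.333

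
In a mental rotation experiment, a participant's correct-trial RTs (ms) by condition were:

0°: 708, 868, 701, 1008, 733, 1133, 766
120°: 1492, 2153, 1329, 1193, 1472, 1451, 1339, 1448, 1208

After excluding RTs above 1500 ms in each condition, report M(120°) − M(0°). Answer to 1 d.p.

521.2 ms

120°: exclude 2153
M(0°) = 5917/7 = 845.286
M(120°) = 10932/8 = 1366.500
Difference = 1366.500 − 845.286 = 521.214 ms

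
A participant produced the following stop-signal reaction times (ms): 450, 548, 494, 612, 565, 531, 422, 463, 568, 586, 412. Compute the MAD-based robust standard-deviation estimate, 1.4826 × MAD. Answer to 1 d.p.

Sorted: 412, 422, 450, 463, 494, 531, 548, 565, 568, 586, 612 → median = 531
|x − 531| sorted: 0, 17, 34, 37, 37, 55, 68, 81, 81, 109, 119 → MAD = 55
Robust SD ≈ 1.4826 × 55 = 81.543

81.5 ms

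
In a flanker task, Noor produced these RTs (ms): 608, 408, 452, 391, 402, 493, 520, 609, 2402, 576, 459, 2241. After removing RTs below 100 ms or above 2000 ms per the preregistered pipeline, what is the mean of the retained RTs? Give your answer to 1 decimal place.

Excluded: 2241, 2402
Retained (n=10): Σ = 4918
Mean = 4918/10 = 491.8000

491.8 ms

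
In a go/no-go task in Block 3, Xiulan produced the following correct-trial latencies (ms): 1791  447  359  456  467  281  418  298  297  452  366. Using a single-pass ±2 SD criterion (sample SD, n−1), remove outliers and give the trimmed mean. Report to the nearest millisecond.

384 ms

n = 11, ΣRT = 5632, M = 512.000
Σ(x−M)² = 1847770.00; s = √(1847770.00/10) = 429.857
Cutoffs: 512.000 ± 2·429.857 → [-347.7, 1371.7]
Outside: 1791 → excluded.
Retained (n=10): Σ = 3841, mean = 3841/10 = 384.100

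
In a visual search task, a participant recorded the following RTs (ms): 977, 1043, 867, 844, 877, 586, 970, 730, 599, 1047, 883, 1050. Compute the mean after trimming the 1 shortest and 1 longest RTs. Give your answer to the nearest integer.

884 ms

Sorted: 586, 599, 730, 844, 867, 877, 883, 970, 977, 1043, 1047, 1050
Drop lowest 1 (586) and highest 1 (1050)
Remaining (n=10): Σ = 8837, mean = 8837/10 = 883.700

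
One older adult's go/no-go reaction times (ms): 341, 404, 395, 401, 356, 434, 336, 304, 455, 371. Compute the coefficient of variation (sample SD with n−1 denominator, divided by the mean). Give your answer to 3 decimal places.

n = 10, Σ = 3797, M = 379.7000
Σ(x−M)² = 19672.100; s = √(19672.100/9) = 46.7524
CV = 46.7524 / 379.7000 = 0.12313

0.123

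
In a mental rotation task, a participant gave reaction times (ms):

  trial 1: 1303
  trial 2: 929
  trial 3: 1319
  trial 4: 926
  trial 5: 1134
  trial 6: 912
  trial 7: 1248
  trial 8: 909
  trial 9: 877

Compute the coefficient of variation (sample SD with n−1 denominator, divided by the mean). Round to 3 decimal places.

n = 9, Σ = 9557, M = 1061.8889
Σ(x−M)² = 280228.889; s = √(280228.889/8) = 187.1593
CV = 187.1593 / 1061.8889 = 0.17625

0.176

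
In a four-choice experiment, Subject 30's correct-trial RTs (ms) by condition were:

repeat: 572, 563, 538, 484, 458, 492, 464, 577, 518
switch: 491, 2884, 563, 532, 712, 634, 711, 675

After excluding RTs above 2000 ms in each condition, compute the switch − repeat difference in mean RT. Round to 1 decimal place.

98.4 ms

switch: exclude 2884
M(repeat) = 4666/9 = 518.444
M(switch) = 4318/7 = 616.857
Difference = 616.857 − 518.444 = 98.413 ms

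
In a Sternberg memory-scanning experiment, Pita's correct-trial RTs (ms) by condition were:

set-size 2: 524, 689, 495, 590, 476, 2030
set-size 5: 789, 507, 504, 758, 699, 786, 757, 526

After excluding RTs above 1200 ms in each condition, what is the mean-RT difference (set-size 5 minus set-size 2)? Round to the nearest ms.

set-size 2: exclude 2030
M(set-size 2) = 2774/5 = 554.800
M(set-size 5) = 5326/8 = 665.750
Difference = 665.750 − 554.800 = 110.950 ms

111 ms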